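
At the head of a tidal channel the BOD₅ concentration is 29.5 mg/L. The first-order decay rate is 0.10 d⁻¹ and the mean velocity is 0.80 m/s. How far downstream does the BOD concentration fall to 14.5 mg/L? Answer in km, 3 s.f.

From C = C₀·e^(−kt), t = ln(C₀/C)/k = ln(29.5/14.5)/0.10 = 0.7102/0.10 = 7.102 d.
Distance = v·t = 0.80 m/s × 6.136e+05 s = 4.909e+05 m = 490.9 km.

491 km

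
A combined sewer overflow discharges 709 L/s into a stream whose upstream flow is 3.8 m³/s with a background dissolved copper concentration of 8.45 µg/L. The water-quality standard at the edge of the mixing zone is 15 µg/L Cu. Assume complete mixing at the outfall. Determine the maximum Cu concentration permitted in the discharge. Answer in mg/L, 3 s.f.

709 L/s = 0.709 m³/s.
8.45 µg/L = 0.00845 mg/L.
15 µg/L = 0.015 mg/L.
Mass balance: 0.015·4.509 = 0.709·Cₑ + 3.8·0.00845.
Cₑ = (0.06763 − 0.03211) / 0.709 = 0.05011 mg/L.

0.0501 mg/L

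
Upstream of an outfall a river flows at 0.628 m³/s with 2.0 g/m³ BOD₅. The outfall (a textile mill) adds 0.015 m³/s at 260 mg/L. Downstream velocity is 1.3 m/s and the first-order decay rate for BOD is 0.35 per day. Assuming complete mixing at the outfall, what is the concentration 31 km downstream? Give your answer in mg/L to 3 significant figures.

7.28 mg/L

After complete mixing, C₀ = (0.015·260 + 0.628·2) / 0.643 = 8.019 mg/L.
Travel time t = 3.1e+04 m / 1.3 m/s = 2.385e+04 s = 0.276 d.
C = 8.019·exp(−0.35·0.276) = 8.019·0.9079 = 7.28 mg/L.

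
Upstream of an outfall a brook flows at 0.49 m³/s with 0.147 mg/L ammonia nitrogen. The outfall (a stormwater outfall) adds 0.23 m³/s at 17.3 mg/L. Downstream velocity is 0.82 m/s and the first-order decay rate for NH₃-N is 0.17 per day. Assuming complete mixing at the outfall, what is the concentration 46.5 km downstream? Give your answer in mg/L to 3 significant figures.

5.03 mg/L

After complete mixing, C₀ = (0.23·17.3 + 0.49·0.147) / 0.72 = 5.626 mg/L.
Travel time t = 4.65e+04 m / 0.82 m/s = 5.671e+04 s = 0.6563 d.
C = 5.626·exp(−0.17·0.6563) = 5.626·0.8944 = 5.032 mg/L.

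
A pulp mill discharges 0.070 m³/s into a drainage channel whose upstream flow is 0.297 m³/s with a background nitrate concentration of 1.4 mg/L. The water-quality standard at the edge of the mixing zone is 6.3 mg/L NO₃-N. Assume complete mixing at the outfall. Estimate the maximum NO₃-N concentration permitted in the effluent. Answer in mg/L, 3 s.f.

27.1 mg/L

Mass balance: 6.3·0.367 = 0.07·Cₑ + 0.297·1.4.
Cₑ = (2.312 − 0.4158) / 0.07 = 27.09 mg/L.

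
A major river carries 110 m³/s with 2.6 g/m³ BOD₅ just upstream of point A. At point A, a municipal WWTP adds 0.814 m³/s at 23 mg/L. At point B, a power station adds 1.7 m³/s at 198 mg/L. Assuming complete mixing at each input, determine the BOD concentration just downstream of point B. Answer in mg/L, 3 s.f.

After input A: C = (110·2.6 + 0.814·23) / 110.8 = 2.75 mg/L.
After input B: C = (110.8·2.75 + 1.7·198) / 112.5 = 5.7 mg/L.

5.70 mg/L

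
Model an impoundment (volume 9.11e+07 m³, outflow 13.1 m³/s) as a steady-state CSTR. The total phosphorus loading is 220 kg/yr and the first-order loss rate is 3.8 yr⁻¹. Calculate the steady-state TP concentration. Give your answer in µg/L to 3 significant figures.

Outflow Q = 13.1 m³/s × 3.156e+07 s/yr = 4.134e+08 m³/yr.
Steady-state CSTR mass balance: W = Q·C + k·V·C, so C = W/(Q + kV).
Q + kV = 4.134e+08 + 3.8·9.11e+07 = 7.596e+08 m³/yr.
C = 220/7.596e+08 = 2.896e-07 kg/m³ = 0.0002896 mg/L = 0.2896 µg/L.

0.290 µg/L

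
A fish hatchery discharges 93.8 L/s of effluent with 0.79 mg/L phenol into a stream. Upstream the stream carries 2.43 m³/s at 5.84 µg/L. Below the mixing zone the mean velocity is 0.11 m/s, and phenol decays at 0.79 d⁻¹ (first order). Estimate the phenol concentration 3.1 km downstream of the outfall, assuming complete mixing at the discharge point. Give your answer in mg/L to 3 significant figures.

0.0270 mg/L

93.8 L/s = 0.0938 m³/s.
5.84 µg/L = 0.00584 mg/L.
After complete mixing, C₀ = (0.0938·0.79 + 2.43·0.00584) / 2.524 = 0.03498 mg/L.
Travel time t = 3100 m / 0.11 m/s = 2.818e+04 s = 0.3262 d.
C = 0.03498·exp(−0.79·0.3262) = 0.03498·0.7728 = 0.02704 mg/L.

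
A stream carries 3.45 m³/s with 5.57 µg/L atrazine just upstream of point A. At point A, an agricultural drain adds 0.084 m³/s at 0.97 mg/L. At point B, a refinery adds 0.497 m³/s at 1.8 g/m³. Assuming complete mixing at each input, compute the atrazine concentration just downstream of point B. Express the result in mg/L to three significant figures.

5.57 µg/L = 0.00557 mg/L.
After input A: C = (3.45·0.00557 + 0.084·0.97) / 3.534 = 0.02849 mg/L.
After input B: C = (3.534·0.02849 + 0.497·1.8) / 4.031 = 0.2469 mg/L.

0.247 mg/L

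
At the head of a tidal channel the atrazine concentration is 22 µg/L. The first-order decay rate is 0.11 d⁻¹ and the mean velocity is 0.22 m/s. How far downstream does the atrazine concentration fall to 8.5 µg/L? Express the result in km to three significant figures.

From C = C₀·e^(−kt), t = ln(C₀/C)/k = ln(22/8.5)/0.11 = 0.951/0.11 = 8.645 d.
Distance = v·t = 0.22 m/s × 7.469e+05 s = 1.643e+05 m = 164.3 km.

164 km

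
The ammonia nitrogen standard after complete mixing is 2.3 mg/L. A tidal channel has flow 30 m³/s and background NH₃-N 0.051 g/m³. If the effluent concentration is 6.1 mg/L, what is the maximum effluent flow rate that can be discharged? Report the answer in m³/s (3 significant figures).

17.8 m³/s

Mass balance at complete mixing: C_std·(Q_w + Q_r) = Q_w·C_e + Q_r·C_b.
Rearranging, Q_w = Q_r·(C_std − C_b)/(C_e − C_std) = 30·(2.3 − 0.051) / (6.1 − 2.3) = 17.76 m³/s.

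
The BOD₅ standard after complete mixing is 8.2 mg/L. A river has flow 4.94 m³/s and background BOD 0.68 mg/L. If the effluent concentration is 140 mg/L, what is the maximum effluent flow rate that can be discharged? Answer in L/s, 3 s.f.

Mass balance at complete mixing: C_std·(Q_w + Q_r) = Q_w·C_e + Q_r·C_b.
Rearranging, Q_w = Q_r·(C_std − C_b)/(C_e − C_std) = 4.94·(8.2 − 0.68) / (140 − 8.2) = 0.2819 m³/s.
= 281.9 L/s.

282 L/s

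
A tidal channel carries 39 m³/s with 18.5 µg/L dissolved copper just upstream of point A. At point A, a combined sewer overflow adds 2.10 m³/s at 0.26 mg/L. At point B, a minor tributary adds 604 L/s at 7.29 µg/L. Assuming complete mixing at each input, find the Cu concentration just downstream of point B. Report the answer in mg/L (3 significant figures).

18.5 µg/L = 0.0185 mg/L.
After input A: C = (39·0.0185 + 2.1·0.26) / 41.1 = 0.03084 mg/L.
604 L/s = 0.604 m³/s.
7.29 µg/L = 0.00729 mg/L.
After input B: C = (41.1·0.03084 + 0.604·0.00729) / 41.7 = 0.0305 mg/L.

0.0305 mg/L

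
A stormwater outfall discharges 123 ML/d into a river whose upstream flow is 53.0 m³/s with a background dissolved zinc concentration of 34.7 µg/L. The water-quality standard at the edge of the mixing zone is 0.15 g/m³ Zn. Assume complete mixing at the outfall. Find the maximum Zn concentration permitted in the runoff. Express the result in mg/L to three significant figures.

123 ML/d = 1.424 m³/s.
34.7 µg/L = 0.0347 mg/L.
Mass balance: 0.15·54.42 = 1.424·Cₑ + 53·0.0347.
Cₑ = (8.164 − 1.839) / 1.424 = 4.443 mg/L.

4.44 mg/L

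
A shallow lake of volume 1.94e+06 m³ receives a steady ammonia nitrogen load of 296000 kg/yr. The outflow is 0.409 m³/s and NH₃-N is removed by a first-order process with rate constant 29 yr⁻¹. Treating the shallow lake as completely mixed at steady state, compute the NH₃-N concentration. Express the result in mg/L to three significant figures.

Outflow Q = 0.409 m³/s × 3.156e+07 s/yr = 1.291e+07 m³/yr.
Steady-state CSTR mass balance: W = Q·C + k·V·C, so C = W/(Q + kV).
Q + kV = 1.291e+07 + 29·1.94e+06 = 6.917e+07 m³/yr.
C = 296000/6.917e+07 = 0.004279 kg/m³ = 4.279 mg/L.

4.28 mg/L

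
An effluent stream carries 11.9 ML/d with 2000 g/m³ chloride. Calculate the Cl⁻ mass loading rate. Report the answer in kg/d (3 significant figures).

23800 kg/d

11.9 ML/d = 0.1377 m³/s.
Mass flux = Q·C = 0.1377 m³/s × 2000 g/m³ = 275.5 g/s.
= 275.5 g/s × 86.4 = 2.38e+04 kg/d.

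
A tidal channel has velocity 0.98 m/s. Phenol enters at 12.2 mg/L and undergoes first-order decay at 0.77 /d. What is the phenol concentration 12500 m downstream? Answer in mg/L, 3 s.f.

Travel time t = 12500 m / 0.98 m/s = 1.25e+04/0.98 = 1.276e+04 s = 0.1476 d.
First-order decay: C = 12.2·exp(−0.77·0.1476) = 12.2·0.8925 = 10.89 mg/L.

10.9 mg/L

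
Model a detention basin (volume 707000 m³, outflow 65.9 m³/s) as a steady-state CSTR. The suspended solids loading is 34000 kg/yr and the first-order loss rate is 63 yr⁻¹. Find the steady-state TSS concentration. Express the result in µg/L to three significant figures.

16.0 µg/L

Outflow Q = 65.9 m³/s × 3.156e+07 s/yr = 2.08e+09 m³/yr.
Steady-state CSTR mass balance: W = Q·C + k·V·C, so C = W/(Q + kV).
Q + kV = 2.08e+09 + 63·707000 = 2.124e+09 m³/yr.
C = 34000/2.124e+09 = 1.601e-05 kg/m³ = 0.01601 mg/L = 16.01 µg/L.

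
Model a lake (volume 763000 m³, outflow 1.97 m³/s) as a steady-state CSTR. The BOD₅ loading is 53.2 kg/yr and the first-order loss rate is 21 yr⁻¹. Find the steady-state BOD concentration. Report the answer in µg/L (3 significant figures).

0.680 µg/L

Outflow Q = 1.97 m³/s × 3.156e+07 s/yr = 6.217e+07 m³/yr.
Steady-state CSTR mass balance: W = Q·C + k·V·C, so C = W/(Q + kV).
Q + kV = 6.217e+07 + 21·763000 = 7.819e+07 m³/yr.
C = 53.2/7.819e+07 = 6.804e-07 kg/m³ = 0.0006804 mg/L = 0.6804 µg/L.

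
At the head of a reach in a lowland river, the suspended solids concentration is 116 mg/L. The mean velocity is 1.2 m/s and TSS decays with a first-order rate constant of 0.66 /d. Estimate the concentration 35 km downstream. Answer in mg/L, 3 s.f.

92.8 mg/L

Travel time t = 35 km / 1.2 m/s = 3.5e+04/1.2 = 2.917e+04 s = 0.3376 d.
First-order decay: C = 116·exp(−0.66·0.3376) = 116·0.8003 = 92.83 mg/L.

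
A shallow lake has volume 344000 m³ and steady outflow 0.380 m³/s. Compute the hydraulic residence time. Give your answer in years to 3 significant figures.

Q = 0.380 m³/s × 3.156e+07 s/yr = 1.199e+07 m³/yr.
Hydraulic residence time τ = V/Q = 344000/1.199e+07 = 0.02869 yr.

0.0287 yr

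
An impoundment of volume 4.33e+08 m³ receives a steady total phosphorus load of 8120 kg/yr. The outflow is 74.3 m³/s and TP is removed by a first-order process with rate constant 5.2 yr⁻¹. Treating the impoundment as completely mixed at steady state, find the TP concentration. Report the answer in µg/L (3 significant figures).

Outflow Q = 74.3 m³/s × 3.156e+07 s/yr = 2.345e+09 m³/yr.
Steady-state CSTR mass balance: W = Q·C + k·V·C, so C = W/(Q + kV).
Q + kV = 2.345e+09 + 5.2·4.33e+08 = 4.596e+09 m³/yr.
C = 8120/4.596e+09 = 1.767e-06 kg/m³ = 0.001767 mg/L = 1.767 µg/L.

1.77 µg/L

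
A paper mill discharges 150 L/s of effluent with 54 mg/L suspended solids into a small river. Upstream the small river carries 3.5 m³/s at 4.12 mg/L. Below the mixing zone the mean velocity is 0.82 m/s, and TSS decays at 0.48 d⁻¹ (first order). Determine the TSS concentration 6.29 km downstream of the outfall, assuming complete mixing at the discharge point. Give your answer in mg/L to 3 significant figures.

5.91 mg/L

150 L/s = 0.15 m³/s.
After complete mixing, C₀ = (0.15·54 + 3.5·4.12) / 3.65 = 6.17 mg/L.
Travel time t = 6290 m / 0.82 m/s = 7671 s = 0.08878 d.
C = 6.17·exp(−0.48·0.08878) = 6.17·0.9583 = 5.912 mg/L.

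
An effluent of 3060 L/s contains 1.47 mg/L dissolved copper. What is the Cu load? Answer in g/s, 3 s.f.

3060 L/s = 3.06 m³/s.
Mass flux = Q·C = 3.06 m³/s × 1.47 g/m³ = 4.498 g/s.

4.50 g/s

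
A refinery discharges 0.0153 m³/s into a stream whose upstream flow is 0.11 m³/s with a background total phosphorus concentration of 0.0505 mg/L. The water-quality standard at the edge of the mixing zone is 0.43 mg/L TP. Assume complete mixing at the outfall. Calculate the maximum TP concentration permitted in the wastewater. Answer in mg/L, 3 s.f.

Mass balance: 0.43·0.1253 = 0.0153·Cₑ + 0.11·0.0505.
Cₑ = (0.05388 − 0.005555) / 0.0153 = 3.158 mg/L.

3.16 mg/L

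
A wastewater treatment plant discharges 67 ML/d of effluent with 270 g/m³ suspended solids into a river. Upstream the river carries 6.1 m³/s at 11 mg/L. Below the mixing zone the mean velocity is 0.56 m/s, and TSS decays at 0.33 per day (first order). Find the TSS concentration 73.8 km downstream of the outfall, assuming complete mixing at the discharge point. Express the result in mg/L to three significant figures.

67 ML/d = 0.7755 m³/s.
After complete mixing, C₀ = (0.7755·270 + 6.1·11) / 6.875 = 40.21 mg/L.
Travel time t = 7.38e+04 m / 0.56 m/s = 1.318e+05 s = 1.525 d.
C = 40.21·exp(−0.33·1.525) = 40.21·0.6045 = 24.31 mg/L.

24.3 mg/L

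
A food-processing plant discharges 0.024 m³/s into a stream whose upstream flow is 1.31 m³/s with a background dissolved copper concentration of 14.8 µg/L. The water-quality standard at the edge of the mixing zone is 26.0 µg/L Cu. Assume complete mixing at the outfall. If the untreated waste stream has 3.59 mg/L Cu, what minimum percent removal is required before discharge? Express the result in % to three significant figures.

82.2 %

14.8 µg/L = 0.0148 mg/L.
26.0 µg/L = 0.026 mg/L.
Mass balance: 0.026·1.334 = 0.024·Cₑ + 1.31·0.0148.
Cₑ = (0.03468 − 0.01939) / 0.024 = 0.6373 mg/L.
Required removal = 1 − 0.6373/3.59 = 82.25 %.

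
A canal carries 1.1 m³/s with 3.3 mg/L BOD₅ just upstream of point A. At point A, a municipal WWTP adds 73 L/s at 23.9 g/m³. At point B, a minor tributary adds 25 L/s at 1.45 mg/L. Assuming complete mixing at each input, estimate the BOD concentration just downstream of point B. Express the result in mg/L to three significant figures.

73 L/s = 0.073 m³/s.
After input A: C = (1.1·3.3 + 0.073·23.9) / 1.173 = 4.582 mg/L.
25 L/s = 0.025 m³/s.
After input B: C = (1.173·4.582 + 0.025·1.45) / 1.198 = 4.517 mg/L.

4.52 mg/L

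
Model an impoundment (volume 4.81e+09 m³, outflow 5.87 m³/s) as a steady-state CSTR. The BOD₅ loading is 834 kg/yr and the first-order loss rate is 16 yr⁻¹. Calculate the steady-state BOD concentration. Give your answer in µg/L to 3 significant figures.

Outflow Q = 5.87 m³/s × 3.156e+07 s/yr = 1.852e+08 m³/yr.
Steady-state CSTR mass balance: W = Q·C + k·V·C, so C = W/(Q + kV).
Q + kV = 1.852e+08 + 16·4.81e+09 = 7.715e+10 m³/yr.
C = 834/7.715e+10 = 1.081e-08 kg/m³ = 1.081e-05 mg/L = 0.01081 µg/L.

0.0108 µg/L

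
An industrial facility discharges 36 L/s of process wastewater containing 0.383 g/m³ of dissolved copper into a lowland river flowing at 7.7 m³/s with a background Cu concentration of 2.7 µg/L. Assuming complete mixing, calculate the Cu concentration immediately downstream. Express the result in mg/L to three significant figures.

0.00447 mg/L

36 L/s = 0.036 m³/s.
2.7 µg/L = 0.0027 mg/L.
Flow-weighted mixing gives C = (0.036·0.383 + 7.7·0.0027) / (0.036 + 7.7) = 0.03458/7.736 = 0.00447 mg/L.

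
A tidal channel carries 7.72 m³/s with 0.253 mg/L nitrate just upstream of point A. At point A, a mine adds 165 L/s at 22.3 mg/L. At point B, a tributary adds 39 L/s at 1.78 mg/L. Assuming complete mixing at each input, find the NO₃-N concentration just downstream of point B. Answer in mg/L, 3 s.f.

0.720 mg/L

165 L/s = 0.165 m³/s.
After input A: C = (7.72·0.253 + 0.165·22.3) / 7.885 = 0.7144 mg/L.
39 L/s = 0.039 m³/s.
After input B: C = (7.885·0.7144 + 0.039·1.78) / 7.924 = 0.7196 mg/L.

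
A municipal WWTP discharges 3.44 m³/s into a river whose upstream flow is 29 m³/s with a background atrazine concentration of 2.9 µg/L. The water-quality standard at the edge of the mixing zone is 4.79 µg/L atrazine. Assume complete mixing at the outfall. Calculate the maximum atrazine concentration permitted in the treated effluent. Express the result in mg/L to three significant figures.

2.9 µg/L = 0.0029 mg/L.
4.79 µg/L = 0.00479 mg/L.
Mass balance: 0.00479·32.44 = 3.44·Cₑ + 29·0.0029.
Cₑ = (0.1554 − 0.0841) / 3.44 = 0.02072 mg/L.

0.0207 mg/L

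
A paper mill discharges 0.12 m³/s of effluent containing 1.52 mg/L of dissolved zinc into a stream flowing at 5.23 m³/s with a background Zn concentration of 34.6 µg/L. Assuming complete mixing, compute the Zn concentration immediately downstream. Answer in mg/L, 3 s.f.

34.6 µg/L = 0.0346 mg/L.
By mass balance at complete mixing, C = (0.12·1.52 + 5.23·0.0346) / (0.12 + 5.23) = 0.3634/5.35 = 0.06792 mg/L.

0.0679 mg/L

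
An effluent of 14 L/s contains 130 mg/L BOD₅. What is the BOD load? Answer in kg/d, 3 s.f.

14 L/s = 0.014 m³/s.
Mass flux = Q·C = 0.014 m³/s × 130 g/m³ = 1.82 g/s.
= 1.82 g/s × 86.4 = 157.2 kg/d.

157 kg/d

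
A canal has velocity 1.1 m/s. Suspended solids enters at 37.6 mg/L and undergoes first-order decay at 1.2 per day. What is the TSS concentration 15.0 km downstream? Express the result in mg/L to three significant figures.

Travel time t = 15.0 km / 1.1 m/s = 1.5e+04/1.1 = 1.364e+04 s = 0.1578 d.
First-order decay: C = 37.6·exp(−1.2·0.1578) = 37.6·0.8275 = 31.11 mg/L.

31.1 mg/L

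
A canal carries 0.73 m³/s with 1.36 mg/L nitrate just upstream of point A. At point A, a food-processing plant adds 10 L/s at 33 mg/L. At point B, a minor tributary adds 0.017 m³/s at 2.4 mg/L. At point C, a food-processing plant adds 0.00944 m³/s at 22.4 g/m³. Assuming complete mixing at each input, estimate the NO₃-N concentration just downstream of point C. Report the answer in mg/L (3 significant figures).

2.06 mg/L

10 L/s = 0.01 m³/s.
After input A: C = (0.73·1.36 + 0.01·33) / 0.74 = 1.788 mg/L.
After input B: C = (0.74·1.788 + 0.017·2.4) / 0.757 = 1.801 mg/L.
After input C: C = (0.757·1.801 + 0.00944·22.4) / 0.7664 = 2.055 mg/L.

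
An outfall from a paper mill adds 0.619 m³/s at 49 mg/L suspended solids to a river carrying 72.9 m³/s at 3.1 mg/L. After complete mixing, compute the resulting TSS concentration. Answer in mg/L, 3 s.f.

By mass balance at complete mixing, C = (0.619·49 + 72.9·3.1) / (0.619 + 72.9) = 256.3/73.52 = 3.486 mg/L.

3.49 mg/L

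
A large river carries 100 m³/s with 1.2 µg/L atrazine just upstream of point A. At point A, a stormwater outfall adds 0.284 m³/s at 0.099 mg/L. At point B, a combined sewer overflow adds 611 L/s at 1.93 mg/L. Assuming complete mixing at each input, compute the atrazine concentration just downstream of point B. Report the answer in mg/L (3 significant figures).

1.2 µg/L = 0.0012 mg/L.
After input A: C = (100·0.0012 + 0.284·0.099) / 100.3 = 0.001477 mg/L.
611 L/s = 0.611 m³/s.
After input B: C = (100.3·0.001477 + 0.611·1.93) / 100.9 = 0.01316 mg/L.

0.0132 mg/L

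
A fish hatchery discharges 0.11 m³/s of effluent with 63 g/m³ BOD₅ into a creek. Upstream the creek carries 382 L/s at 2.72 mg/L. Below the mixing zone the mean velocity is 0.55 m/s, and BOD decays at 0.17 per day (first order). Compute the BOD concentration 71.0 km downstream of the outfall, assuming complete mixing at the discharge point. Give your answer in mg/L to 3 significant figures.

12.6 mg/L

382 L/s = 0.382 m³/s.
After complete mixing, C₀ = (0.11·63 + 0.382·2.72) / 0.492 = 16.2 mg/L.
Travel time t = 7.1e+04 m / 0.55 m/s = 1.291e+05 s = 1.494 d.
C = 16.2·exp(−0.17·1.494) = 16.2·0.7757 = 12.56 mg/L.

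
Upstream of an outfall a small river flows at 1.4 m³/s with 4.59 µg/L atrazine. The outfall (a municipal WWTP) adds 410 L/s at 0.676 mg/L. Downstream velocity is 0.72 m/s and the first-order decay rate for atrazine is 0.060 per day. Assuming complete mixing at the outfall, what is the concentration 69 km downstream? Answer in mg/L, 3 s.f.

0.147 mg/L

410 L/s = 0.41 m³/s.
4.59 µg/L = 0.00459 mg/L.
After complete mixing, C₀ = (0.41·0.676 + 1.4·0.00459) / 1.81 = 0.1567 mg/L.
Travel time t = 6.9e+04 m / 0.72 m/s = 9.583e+04 s = 1.109 d.
C = 0.1567·exp(−0.060·1.109) = 0.1567·0.9356 = 0.1466 mg/L.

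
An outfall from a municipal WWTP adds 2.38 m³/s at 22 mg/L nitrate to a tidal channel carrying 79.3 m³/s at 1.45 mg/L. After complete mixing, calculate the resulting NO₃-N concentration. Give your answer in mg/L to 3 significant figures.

2.05 mg/L

Flow-weighted mixing gives C = (2.38·22 + 79.3·1.45) / (2.38 + 79.3) = 167.3/81.68 = 2.049 mg/L.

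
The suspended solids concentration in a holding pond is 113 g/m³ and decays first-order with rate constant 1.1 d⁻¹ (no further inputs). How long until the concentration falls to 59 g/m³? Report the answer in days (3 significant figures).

t = ln(C₀/C)/k = ln(113/59)/1.1 = 0.6499/1.1 = 0.5908 d.

0.591 d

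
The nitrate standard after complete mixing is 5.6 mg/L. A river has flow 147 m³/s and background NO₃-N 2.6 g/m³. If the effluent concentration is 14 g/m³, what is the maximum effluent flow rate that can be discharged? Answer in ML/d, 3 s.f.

Mass balance at complete mixing: C_std·(Q_w + Q_r) = Q_w·C_e + Q_r·C_b.
Rearranging, Q_w = Q_r·(C_std − C_b)/(C_e − C_std) = 147·(5.6 − 2.6) / (14 − 5.6) = 52.5 m³/s.
= 4536 ML/d.

4540 ML/d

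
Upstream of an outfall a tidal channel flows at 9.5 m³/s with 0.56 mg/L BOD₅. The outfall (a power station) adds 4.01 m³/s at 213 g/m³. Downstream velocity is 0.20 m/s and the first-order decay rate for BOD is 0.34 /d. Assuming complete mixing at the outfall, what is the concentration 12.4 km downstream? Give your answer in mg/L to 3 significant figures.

After complete mixing, C₀ = (4.01·213 + 9.5·0.56) / 13.51 = 63.62 mg/L.
Travel time t = 1.24e+04 m / 0.20 m/s = 6.2e+04 s = 0.7176 d.
C = 63.62·exp(−0.34·0.7176) = 63.62·0.7835 = 49.84 mg/L.

49.8 mg/L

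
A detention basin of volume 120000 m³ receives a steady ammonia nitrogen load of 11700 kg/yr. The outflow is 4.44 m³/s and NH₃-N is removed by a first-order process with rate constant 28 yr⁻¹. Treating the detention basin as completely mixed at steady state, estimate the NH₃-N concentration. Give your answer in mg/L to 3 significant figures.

Outflow Q = 4.44 m³/s × 3.156e+07 s/yr = 1.401e+08 m³/yr.
Steady-state CSTR mass balance: W = Q·C + k·V·C, so C = W/(Q + kV).
Q + kV = 1.401e+08 + 28·120000 = 1.435e+08 m³/yr.
C = 11700/1.435e+08 = 8.155e-05 kg/m³ = 0.08155 mg/L.

0.0815 mg/L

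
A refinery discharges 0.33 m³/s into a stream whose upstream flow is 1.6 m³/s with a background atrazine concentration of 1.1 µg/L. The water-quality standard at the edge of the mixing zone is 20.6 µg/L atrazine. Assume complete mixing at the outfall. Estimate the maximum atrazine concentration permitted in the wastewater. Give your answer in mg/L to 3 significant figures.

0.115 mg/L

1.1 µg/L = 0.0011 mg/L.
20.6 µg/L = 0.0206 mg/L.
Mass balance: 0.0206·1.93 = 0.33·Cₑ + 1.6·0.0011.
Cₑ = (0.03976 − 0.00176) / 0.33 = 0.1151 mg/L.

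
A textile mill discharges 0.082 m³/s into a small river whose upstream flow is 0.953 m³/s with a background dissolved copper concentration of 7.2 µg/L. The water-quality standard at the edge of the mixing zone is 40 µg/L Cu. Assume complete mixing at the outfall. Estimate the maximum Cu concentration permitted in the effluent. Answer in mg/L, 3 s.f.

0.421 mg/L

7.2 µg/L = 0.0072 mg/L.
40 µg/L = 0.04 mg/L.
Mass balance: 0.04·1.035 = 0.082·Cₑ + 0.953·0.0072.
Cₑ = (0.0414 − 0.006862) / 0.082 = 0.4212 mg/L.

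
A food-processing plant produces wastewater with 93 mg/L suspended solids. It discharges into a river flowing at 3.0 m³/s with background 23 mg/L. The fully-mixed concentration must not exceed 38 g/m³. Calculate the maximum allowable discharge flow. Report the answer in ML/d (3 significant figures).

70.7 ML/d

Mass balance at complete mixing: C_std·(Q_w + Q_r) = Q_w·C_e + Q_r·C_b.
Rearranging, Q_w = Q_r·(C_std − C_b)/(C_e − C_std) = 3.0·(38 − 23) / (93 − 38) = 0.8182 m³/s.
= 70.69 ML/d.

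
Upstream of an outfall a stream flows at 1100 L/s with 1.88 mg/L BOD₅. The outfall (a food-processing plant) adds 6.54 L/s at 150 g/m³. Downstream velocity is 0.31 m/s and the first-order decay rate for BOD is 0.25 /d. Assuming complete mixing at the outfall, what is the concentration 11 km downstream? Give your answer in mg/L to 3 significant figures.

2.49 mg/L

6.54 L/s = 0.00654 m³/s.
1100 L/s = 1.1 m³/s.
After complete mixing, C₀ = (0.00654·150 + 1.1·1.88) / 1.107 = 2.755 mg/L.
Travel time t = 1.1e+04 m / 0.31 m/s = 3.548e+04 s = 0.4107 d.
C = 2.755·exp(−0.25·0.4107) = 2.755·0.9024 = 2.487 mg/L.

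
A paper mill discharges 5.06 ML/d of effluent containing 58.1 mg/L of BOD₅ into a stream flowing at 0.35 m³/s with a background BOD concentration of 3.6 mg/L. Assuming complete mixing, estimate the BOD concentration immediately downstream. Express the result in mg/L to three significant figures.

11.4 mg/L

5.06 ML/d = 0.05856 m³/s.
Flow-weighted mixing gives C = (0.05856·58.1 + 0.35·3.6) / (0.05856 + 0.35) = 4.663/0.4086 = 11.41 mg/L.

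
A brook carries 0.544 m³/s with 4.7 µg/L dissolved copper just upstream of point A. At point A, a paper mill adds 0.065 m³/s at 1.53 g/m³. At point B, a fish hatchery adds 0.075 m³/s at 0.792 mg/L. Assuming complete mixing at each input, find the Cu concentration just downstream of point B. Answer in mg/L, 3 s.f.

4.7 µg/L = 0.0047 mg/L.
After input A: C = (0.544·0.0047 + 0.065·1.53) / 0.609 = 0.1675 mg/L.
After input B: C = (0.609·0.1675 + 0.075·0.792) / 0.684 = 0.236 mg/L.

0.236 mg/L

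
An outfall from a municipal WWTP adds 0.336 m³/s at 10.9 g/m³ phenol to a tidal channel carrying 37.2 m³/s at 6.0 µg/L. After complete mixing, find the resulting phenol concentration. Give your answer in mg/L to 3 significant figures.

0.104 mg/L

6.0 µg/L = 0.006 mg/L.
Conservation of mass across the mixing zone: C = (0.336·10.9 + 37.2·0.006) / (0.336 + 37.2) = 3.886/37.54 = 0.1035 mg/L.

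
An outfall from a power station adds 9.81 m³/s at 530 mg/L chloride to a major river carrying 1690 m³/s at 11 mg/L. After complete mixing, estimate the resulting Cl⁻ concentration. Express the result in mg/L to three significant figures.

Flow-weighted mixing gives C = (9.81·530 + 1690·11) / (9.81 + 1690) = 2.379e+04/1700 = 14 mg/L.

14.0 mg/L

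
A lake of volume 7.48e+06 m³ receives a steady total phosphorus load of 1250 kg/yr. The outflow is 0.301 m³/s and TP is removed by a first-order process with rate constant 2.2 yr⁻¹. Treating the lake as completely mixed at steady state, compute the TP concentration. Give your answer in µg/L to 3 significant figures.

Outflow Q = 0.301 m³/s × 3.156e+07 s/yr = 9.499e+06 m³/yr.
Steady-state CSTR mass balance: W = Q·C + k·V·C, so C = W/(Q + kV).
Q + kV = 9.499e+06 + 2.2·7.48e+06 = 2.595e+07 m³/yr.
C = 1250/2.595e+07 = 4.816e-05 kg/m³ = 0.04816 mg/L = 48.16 µg/L.

48.2 µg/L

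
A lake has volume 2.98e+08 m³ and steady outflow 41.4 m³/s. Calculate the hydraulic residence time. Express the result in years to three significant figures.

Q = 41.4 m³/s × 3.156e+07 s/yr = 1.306e+09 m³/yr.
Hydraulic residence time τ = V/Q = 2.98e+08/1.306e+09 = 0.2281 yr.

0.228 yr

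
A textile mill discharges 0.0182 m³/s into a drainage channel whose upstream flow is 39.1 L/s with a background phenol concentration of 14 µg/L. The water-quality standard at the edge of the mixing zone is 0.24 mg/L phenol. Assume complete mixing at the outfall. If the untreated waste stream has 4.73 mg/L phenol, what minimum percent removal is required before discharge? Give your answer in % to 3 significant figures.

84.7 %

39.1 L/s = 0.0391 m³/s.
14 µg/L = 0.014 mg/L.
Mass balance: 0.24·0.0573 = 0.0182·Cₑ + 0.0391·0.014.
Cₑ = (0.01375 − 0.0005474) / 0.0182 = 0.7255 mg/L.
Required removal = 1 − 0.7255/4.73 = 84.66 %.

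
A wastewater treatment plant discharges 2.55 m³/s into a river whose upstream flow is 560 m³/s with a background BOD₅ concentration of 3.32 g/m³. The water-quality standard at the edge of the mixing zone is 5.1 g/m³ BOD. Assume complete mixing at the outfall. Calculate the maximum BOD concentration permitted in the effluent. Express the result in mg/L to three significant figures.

Mass balance: 5.1·562.5 = 2.55·Cₑ + 560·3.32.
Cₑ = (2869 − 1859) / 2.55 = 396 mg/L.

396 mg/L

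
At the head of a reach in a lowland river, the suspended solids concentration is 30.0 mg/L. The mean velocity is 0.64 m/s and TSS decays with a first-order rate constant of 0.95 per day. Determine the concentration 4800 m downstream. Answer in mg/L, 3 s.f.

Travel time t = 4800 m / 0.64 m/s = 4800/0.64 = 7500 s = 0.08681 d.
First-order decay: C = 30.0·exp(−0.95·0.08681) = 30.0·0.9208 = 27.63 mg/L.

27.6 mg/L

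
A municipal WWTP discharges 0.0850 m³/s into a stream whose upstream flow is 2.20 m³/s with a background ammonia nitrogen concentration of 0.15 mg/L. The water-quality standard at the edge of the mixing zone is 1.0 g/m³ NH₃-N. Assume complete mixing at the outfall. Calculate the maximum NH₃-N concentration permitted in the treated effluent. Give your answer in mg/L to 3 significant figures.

23.0 mg/L

Mass balance: 1·2.285 = 0.085·Cₑ + 2.2·0.15.
Cₑ = (2.285 − 0.33) / 0.085 = 23 mg/L.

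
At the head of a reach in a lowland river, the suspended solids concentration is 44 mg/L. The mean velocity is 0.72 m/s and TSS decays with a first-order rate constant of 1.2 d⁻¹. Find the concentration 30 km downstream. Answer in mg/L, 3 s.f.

24.7 mg/L

Travel time t = 30 km / 0.72 m/s = 3e+04/0.72 = 4.167e+04 s = 0.4823 d.
First-order decay: C = 44·exp(−1.2·0.4823) = 44·0.5606 = 24.67 mg/L.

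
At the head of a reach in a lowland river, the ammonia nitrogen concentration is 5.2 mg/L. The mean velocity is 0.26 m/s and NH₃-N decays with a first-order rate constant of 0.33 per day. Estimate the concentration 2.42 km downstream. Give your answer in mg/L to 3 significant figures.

5.02 mg/L

Travel time t = 2.42 km / 0.26 m/s = 2420/0.26 = 9308 s = 0.1077 d.
First-order decay: C = 5.2·exp(−0.33·0.1077) = 5.2·0.9651 = 5.018 mg/L.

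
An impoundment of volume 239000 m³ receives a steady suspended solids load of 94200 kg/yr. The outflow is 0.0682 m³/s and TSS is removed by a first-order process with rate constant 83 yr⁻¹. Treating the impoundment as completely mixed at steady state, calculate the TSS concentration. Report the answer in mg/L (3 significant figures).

4.28 mg/L

Outflow Q = 0.0682 m³/s × 3.156e+07 s/yr = 2.152e+06 m³/yr.
Steady-state CSTR mass balance: W = Q·C + k·V·C, so C = W/(Q + kV).
Q + kV = 2.152e+06 + 83·239000 = 2.199e+07 m³/yr.
C = 94200/2.199e+07 = 0.004284 kg/m³ = 4.284 mg/L.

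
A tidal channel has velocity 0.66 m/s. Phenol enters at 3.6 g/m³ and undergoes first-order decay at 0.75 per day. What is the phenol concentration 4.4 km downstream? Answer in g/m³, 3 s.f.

3.40 g/m³

Travel time t = 4.4 km / 0.66 m/s = 4400/0.66 = 6667 s = 0.07716 d.
First-order decay: C = 3.6·exp(−0.75·0.07716) = 3.6·0.9438 = 3.398 g/m³.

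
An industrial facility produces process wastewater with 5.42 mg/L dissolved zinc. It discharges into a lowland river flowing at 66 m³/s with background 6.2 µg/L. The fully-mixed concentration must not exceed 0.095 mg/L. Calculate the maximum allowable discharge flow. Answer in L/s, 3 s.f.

6.2 µg/L = 0.0062 mg/L.
Mass balance at complete mixing: C_std·(Q_w + Q_r) = Q_w·C_e + Q_r·C_b.
Rearranging, Q_w = Q_r·(C_std − C_b)/(C_e − C_std) = 66·(0.095 − 0.0062) / (5.42 − 0.095) = 1.101 m³/s.
= 1101 L/s.

1100 L/s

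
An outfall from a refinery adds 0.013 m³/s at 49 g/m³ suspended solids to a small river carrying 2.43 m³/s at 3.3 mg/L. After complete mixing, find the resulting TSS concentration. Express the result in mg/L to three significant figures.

Flow-weighted mixing gives C = (0.013·49 + 2.43·3.3) / (0.013 + 2.43) = 8.656/2.443 = 3.543 mg/L.

3.54 mg/L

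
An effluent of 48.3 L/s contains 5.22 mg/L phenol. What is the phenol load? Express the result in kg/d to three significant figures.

21.8 kg/d

48.3 L/s = 0.0483 m³/s.
Mass flux = Q·C = 0.0483 m³/s × 5.22 g/m³ = 0.2521 g/s.
= 0.2521 g/s × 86.4 = 21.78 kg/d.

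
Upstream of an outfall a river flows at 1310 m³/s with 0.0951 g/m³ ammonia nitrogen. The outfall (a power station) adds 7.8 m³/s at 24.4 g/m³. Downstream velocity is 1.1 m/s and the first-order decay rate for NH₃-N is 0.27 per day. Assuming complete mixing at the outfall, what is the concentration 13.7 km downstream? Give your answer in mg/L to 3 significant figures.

After complete mixing, C₀ = (7.8·24.4 + 1310·0.0951) / 1318 = 0.239 mg/L.
Travel time t = 1.37e+04 m / 1.1 m/s = 1.245e+04 s = 0.1441 d.
C = 0.239·exp(−0.27·0.1441) = 0.239·0.9618 = 0.2298 mg/L.

0.230 mg/L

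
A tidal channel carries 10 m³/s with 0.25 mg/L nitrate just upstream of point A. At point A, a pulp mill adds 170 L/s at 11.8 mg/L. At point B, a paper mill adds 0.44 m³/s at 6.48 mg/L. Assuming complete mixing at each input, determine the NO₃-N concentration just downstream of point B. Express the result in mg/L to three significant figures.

0.693 mg/L

170 L/s = 0.17 m³/s.
After input A: C = (10·0.25 + 0.17·11.8) / 10.17 = 0.4431 mg/L.
After input B: C = (10.17·0.4431 + 0.44·6.48) / 10.61 = 0.6934 mg/L.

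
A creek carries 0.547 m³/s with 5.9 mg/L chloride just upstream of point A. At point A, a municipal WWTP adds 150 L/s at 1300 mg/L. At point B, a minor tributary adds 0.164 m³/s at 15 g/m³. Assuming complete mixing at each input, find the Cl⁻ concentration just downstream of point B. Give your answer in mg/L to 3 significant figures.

150 L/s = 0.15 m³/s.
After input A: C = (0.547·5.9 + 0.15·1300) / 0.697 = 284.4 mg/L.
After input B: C = (0.697·284.4 + 0.164·15) / 0.861 = 233.1 mg/L.

233 mg/L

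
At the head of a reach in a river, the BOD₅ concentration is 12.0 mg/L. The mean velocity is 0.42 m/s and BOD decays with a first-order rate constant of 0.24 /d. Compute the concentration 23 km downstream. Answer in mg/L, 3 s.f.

Travel time t = 23 km / 0.42 m/s = 2.3e+04/0.42 = 5.476e+04 s = 0.6338 d.
First-order decay: C = 12.0·exp(−0.24·0.6338) = 12.0·0.8589 = 10.31 mg/L.

10.3 mg/L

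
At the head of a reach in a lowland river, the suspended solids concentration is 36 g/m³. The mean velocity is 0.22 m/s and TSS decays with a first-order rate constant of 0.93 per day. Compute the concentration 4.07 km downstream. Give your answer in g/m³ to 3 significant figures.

Travel time t = 4.07 km / 0.22 m/s = 4070/0.22 = 1.85e+04 s = 0.2141 d.
First-order decay: C = 36·exp(−0.93·0.2141) = 36·0.8194 = 29.5 g/m³.

29.5 g/m³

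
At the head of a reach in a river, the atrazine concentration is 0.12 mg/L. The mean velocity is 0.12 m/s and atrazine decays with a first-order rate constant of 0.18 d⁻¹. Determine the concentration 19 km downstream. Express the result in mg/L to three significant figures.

Travel time t = 19 km / 0.12 m/s = 1.9e+04/0.12 = 1.583e+05 s = 1.833 d.
First-order decay: C = 0.12·exp(−0.18·1.833) = 0.12·0.719 = 0.08628 mg/L.

0.0863 mg/L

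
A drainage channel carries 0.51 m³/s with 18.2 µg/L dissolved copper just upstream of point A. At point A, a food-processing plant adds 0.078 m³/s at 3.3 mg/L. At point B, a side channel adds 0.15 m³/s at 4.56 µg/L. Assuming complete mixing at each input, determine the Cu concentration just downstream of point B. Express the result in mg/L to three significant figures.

18.2 µg/L = 0.0182 mg/L.
After input A: C = (0.51·0.0182 + 0.078·3.3) / 0.588 = 0.4535 mg/L.
4.56 µg/L = 0.00456 mg/L.
After input B: C = (0.588·0.4535 + 0.15·0.00456) / 0.738 = 0.3623 mg/L.

0.362 mg/L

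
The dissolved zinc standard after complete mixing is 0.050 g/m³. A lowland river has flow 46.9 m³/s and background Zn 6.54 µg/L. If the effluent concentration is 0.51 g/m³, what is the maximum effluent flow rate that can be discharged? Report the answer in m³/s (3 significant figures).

4.43 m³/s

6.54 µg/L = 0.00654 mg/L.
Mass balance at complete mixing: C_std·(Q_w + Q_r) = Q_w·C_e + Q_r·C_b.
Rearranging, Q_w = Q_r·(C_std − C_b)/(C_e − C_std) = 46.9·(0.05 − 0.00654) / (0.51 − 0.05) = 4.431 m³/s.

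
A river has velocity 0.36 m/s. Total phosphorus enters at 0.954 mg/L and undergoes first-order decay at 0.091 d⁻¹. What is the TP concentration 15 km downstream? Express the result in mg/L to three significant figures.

Travel time t = 15 km / 0.36 m/s = 1.5e+04/0.36 = 4.167e+04 s = 0.4823 d.
First-order decay: C = 0.954·exp(−0.091·0.4823) = 0.954·0.9571 = 0.913 mg/L.

0.913 mg/L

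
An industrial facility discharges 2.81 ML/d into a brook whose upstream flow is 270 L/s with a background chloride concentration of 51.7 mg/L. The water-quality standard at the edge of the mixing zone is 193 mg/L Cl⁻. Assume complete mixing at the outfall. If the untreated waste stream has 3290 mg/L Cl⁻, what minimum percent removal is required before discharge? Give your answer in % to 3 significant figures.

58.5 %

2.81 ML/d = 0.03252 m³/s.
270 L/s = 0.27 m³/s.
Mass balance: 193·0.3025 = 0.03252·Cₑ + 0.27·51.7.
Cₑ = (58.39 − 13.96) / 0.03252 = 1366 mg/L.
Required removal = 1 − 1366/3290 = 58.48 %.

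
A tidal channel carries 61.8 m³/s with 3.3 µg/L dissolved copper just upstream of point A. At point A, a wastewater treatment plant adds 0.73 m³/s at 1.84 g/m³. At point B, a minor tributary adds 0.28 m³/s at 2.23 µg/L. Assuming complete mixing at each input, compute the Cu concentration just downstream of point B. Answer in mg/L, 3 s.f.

0.0246 mg/L

3.3 µg/L = 0.0033 mg/L.
After input A: C = (61.8·0.0033 + 0.73·1.84) / 62.53 = 0.02474 mg/L.
2.23 µg/L = 0.00223 mg/L.
After input B: C = (62.53·0.02474 + 0.28·0.00223) / 62.81 = 0.02464 mg/L.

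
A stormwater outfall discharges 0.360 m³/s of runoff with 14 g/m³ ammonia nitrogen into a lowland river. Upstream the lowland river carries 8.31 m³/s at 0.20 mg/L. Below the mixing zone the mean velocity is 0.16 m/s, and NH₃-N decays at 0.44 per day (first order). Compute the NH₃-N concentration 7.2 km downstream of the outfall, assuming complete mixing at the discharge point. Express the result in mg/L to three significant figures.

0.615 mg/L

After complete mixing, C₀ = (0.36·14 + 8.31·0.2) / 8.67 = 0.773 mg/L.
Travel time t = 7200 m / 0.16 m/s = 4.5e+04 s = 0.5208 d.
C = 0.773·exp(−0.44·0.5208) = 0.773·0.7952 = 0.6147 mg/L.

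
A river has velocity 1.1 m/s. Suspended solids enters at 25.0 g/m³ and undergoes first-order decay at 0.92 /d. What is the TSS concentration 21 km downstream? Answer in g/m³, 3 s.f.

Travel time t = 21 km / 1.1 m/s = 2.1e+04/1.1 = 1.909e+04 s = 0.221 d.
First-order decay: C = 25.0·exp(−0.92·0.221) = 25.0·0.816 = 20.4 g/m³.

20.4 g/m³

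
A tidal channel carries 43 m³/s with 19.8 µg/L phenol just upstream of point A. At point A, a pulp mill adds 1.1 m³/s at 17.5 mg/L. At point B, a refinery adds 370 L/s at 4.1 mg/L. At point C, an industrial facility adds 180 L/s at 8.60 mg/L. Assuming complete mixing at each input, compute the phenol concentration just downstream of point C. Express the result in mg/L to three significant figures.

0.519 mg/L

19.8 µg/L = 0.0198 mg/L.
After input A: C = (43·0.0198 + 1.1·17.5) / 44.1 = 0.4558 mg/L.
370 L/s = 0.37 m³/s.
After input B: C = (44.1·0.4558 + 0.37·4.1) / 44.47 = 0.4861 mg/L.
180 L/s = 0.18 m³/s.
After input C: C = (44.47·0.4861 + 0.18·8.6) / 44.65 = 0.5188 mg/L.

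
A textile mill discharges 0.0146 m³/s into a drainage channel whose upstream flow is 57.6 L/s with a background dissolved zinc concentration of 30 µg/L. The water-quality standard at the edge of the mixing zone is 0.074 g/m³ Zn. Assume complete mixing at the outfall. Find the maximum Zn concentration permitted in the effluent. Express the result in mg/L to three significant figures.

57.6 L/s = 0.0576 m³/s.
30 µg/L = 0.03 mg/L.
Mass balance: 0.074·0.0722 = 0.0146·Cₑ + 0.0576·0.03.
Cₑ = (0.005343 − 0.001728) / 0.0146 = 0.2476 mg/L.

0.248 mg/L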